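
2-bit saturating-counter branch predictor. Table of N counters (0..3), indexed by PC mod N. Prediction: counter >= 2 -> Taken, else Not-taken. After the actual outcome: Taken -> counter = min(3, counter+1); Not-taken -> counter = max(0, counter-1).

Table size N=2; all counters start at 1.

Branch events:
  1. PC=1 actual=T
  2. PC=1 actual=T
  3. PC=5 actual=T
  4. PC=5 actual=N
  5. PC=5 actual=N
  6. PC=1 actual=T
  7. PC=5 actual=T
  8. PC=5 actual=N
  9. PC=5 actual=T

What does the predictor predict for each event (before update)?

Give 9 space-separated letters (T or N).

Ev 1: PC=1 idx=1 pred=N actual=T -> ctr[1]=2
Ev 2: PC=1 idx=1 pred=T actual=T -> ctr[1]=3
Ev 3: PC=5 idx=1 pred=T actual=T -> ctr[1]=3
Ev 4: PC=5 idx=1 pred=T actual=N -> ctr[1]=2
Ev 5: PC=5 idx=1 pred=T actual=N -> ctr[1]=1
Ev 6: PC=1 idx=1 pred=N actual=T -> ctr[1]=2
Ev 7: PC=5 idx=1 pred=T actual=T -> ctr[1]=3
Ev 8: PC=5 idx=1 pred=T actual=N -> ctr[1]=2
Ev 9: PC=5 idx=1 pred=T actual=T -> ctr[1]=3

Answer: N T T T T N T T T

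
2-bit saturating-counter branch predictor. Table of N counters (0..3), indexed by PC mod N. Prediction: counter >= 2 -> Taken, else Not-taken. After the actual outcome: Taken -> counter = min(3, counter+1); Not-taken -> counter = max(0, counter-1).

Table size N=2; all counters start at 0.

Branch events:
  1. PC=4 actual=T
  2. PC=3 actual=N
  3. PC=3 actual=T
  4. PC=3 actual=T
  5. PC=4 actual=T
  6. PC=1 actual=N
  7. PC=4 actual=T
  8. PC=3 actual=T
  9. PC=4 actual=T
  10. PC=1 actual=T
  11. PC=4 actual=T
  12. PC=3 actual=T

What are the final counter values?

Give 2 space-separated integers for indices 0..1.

Answer: 3 3

Derivation:
Ev 1: PC=4 idx=0 pred=N actual=T -> ctr[0]=1
Ev 2: PC=3 idx=1 pred=N actual=N -> ctr[1]=0
Ev 3: PC=3 idx=1 pred=N actual=T -> ctr[1]=1
Ev 4: PC=3 idx=1 pred=N actual=T -> ctr[1]=2
Ev 5: PC=4 idx=0 pred=N actual=T -> ctr[0]=2
Ev 6: PC=1 idx=1 pred=T actual=N -> ctr[1]=1
Ev 7: PC=4 idx=0 pred=T actual=T -> ctr[0]=3
Ev 8: PC=3 idx=1 pred=N actual=T -> ctr[1]=2
Ev 9: PC=4 idx=0 pred=T actual=T -> ctr[0]=3
Ev 10: PC=1 idx=1 pred=T actual=T -> ctr[1]=3
Ev 11: PC=4 idx=0 pred=T actual=T -> ctr[0]=3
Ev 12: PC=3 idx=1 pred=T actual=T -> ctr[1]=3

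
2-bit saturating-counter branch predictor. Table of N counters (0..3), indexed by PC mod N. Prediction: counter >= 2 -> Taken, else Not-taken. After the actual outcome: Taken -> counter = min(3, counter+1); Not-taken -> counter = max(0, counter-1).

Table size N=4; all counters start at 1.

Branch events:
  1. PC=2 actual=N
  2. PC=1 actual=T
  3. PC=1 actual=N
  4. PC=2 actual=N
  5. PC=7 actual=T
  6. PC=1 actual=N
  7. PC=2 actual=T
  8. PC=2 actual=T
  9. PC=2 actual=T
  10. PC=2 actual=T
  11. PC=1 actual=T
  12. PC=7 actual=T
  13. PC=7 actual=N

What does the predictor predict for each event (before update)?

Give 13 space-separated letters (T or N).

Answer: N N T N N N N N T T N T T

Derivation:
Ev 1: PC=2 idx=2 pred=N actual=N -> ctr[2]=0
Ev 2: PC=1 idx=1 pred=N actual=T -> ctr[1]=2
Ev 3: PC=1 idx=1 pred=T actual=N -> ctr[1]=1
Ev 4: PC=2 idx=2 pred=N actual=N -> ctr[2]=0
Ev 5: PC=7 idx=3 pred=N actual=T -> ctr[3]=2
Ev 6: PC=1 idx=1 pred=N actual=N -> ctr[1]=0
Ev 7: PC=2 idx=2 pred=N actual=T -> ctr[2]=1
Ev 8: PC=2 idx=2 pred=N actual=T -> ctr[2]=2
Ev 9: PC=2 idx=2 pred=T actual=T -> ctr[2]=3
Ev 10: PC=2 idx=2 pred=T actual=T -> ctr[2]=3
Ev 11: PC=1 idx=1 pred=N actual=T -> ctr[1]=1
Ev 12: PC=7 idx=3 pred=T actual=T -> ctr[3]=3
Ev 13: PC=7 idx=3 pred=T actual=N -> ctr[3]=2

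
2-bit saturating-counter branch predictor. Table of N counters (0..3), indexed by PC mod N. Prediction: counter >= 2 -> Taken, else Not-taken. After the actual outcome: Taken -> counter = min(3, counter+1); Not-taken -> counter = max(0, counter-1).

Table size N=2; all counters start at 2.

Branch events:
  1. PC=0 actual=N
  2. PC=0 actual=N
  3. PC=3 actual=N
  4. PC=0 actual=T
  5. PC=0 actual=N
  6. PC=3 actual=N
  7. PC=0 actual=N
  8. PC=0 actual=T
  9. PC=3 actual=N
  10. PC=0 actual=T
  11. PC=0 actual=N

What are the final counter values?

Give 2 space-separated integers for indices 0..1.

Answer: 1 0

Derivation:
Ev 1: PC=0 idx=0 pred=T actual=N -> ctr[0]=1
Ev 2: PC=0 idx=0 pred=N actual=N -> ctr[0]=0
Ev 3: PC=3 idx=1 pred=T actual=N -> ctr[1]=1
Ev 4: PC=0 idx=0 pred=N actual=T -> ctr[0]=1
Ev 5: PC=0 idx=0 pred=N actual=N -> ctr[0]=0
Ev 6: PC=3 idx=1 pred=N actual=N -> ctr[1]=0
Ev 7: PC=0 idx=0 pred=N actual=N -> ctr[0]=0
Ev 8: PC=0 idx=0 pred=N actual=T -> ctr[0]=1
Ev 9: PC=3 idx=1 pred=N actual=N -> ctr[1]=0
Ev 10: PC=0 idx=0 pred=N actual=T -> ctr[0]=2
Ev 11: PC=0 idx=0 pred=T actual=N -> ctr[0]=1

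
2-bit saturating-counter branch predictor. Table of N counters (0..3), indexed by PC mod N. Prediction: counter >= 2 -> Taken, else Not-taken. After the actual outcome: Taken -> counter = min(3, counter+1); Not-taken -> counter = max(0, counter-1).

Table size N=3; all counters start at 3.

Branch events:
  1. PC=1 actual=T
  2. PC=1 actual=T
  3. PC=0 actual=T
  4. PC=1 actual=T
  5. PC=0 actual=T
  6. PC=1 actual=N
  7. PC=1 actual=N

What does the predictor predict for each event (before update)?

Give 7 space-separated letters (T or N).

Answer: T T T T T T T

Derivation:
Ev 1: PC=1 idx=1 pred=T actual=T -> ctr[1]=3
Ev 2: PC=1 idx=1 pred=T actual=T -> ctr[1]=3
Ev 3: PC=0 idx=0 pred=T actual=T -> ctr[0]=3
Ev 4: PC=1 idx=1 pred=T actual=T -> ctr[1]=3
Ev 5: PC=0 idx=0 pred=T actual=T -> ctr[0]=3
Ev 6: PC=1 idx=1 pred=T actual=N -> ctr[1]=2
Ev 7: PC=1 idx=1 pred=T actual=N -> ctr[1]=1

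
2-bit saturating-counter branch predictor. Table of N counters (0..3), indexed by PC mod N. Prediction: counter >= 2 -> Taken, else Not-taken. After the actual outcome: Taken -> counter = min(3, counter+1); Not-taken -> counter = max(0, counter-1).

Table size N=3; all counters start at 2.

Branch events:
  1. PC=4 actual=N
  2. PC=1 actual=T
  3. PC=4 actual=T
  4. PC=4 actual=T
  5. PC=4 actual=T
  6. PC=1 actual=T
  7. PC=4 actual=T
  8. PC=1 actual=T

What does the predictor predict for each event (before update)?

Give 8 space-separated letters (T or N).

Answer: T N T T T T T T

Derivation:
Ev 1: PC=4 idx=1 pred=T actual=N -> ctr[1]=1
Ev 2: PC=1 idx=1 pred=N actual=T -> ctr[1]=2
Ev 3: PC=4 idx=1 pred=T actual=T -> ctr[1]=3
Ev 4: PC=4 idx=1 pred=T actual=T -> ctr[1]=3
Ev 5: PC=4 idx=1 pred=T actual=T -> ctr[1]=3
Ev 6: PC=1 idx=1 pred=T actual=T -> ctr[1]=3
Ev 7: PC=4 idx=1 pred=T actual=T -> ctr[1]=3
Ev 8: PC=1 idx=1 pred=T actual=T -> ctr[1]=3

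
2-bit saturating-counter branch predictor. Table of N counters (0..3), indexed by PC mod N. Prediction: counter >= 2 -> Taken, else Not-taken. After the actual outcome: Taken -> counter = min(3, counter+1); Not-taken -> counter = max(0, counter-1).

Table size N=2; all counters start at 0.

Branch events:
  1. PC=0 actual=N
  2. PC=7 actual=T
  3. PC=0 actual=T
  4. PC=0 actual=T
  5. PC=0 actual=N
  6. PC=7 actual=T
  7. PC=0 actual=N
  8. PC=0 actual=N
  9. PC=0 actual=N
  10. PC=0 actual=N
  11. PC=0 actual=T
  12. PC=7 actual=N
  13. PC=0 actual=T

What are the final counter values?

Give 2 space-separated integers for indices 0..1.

Ev 1: PC=0 idx=0 pred=N actual=N -> ctr[0]=0
Ev 2: PC=7 idx=1 pred=N actual=T -> ctr[1]=1
Ev 3: PC=0 idx=0 pred=N actual=T -> ctr[0]=1
Ev 4: PC=0 idx=0 pred=N actual=T -> ctr[0]=2
Ev 5: PC=0 idx=0 pred=T actual=N -> ctr[0]=1
Ev 6: PC=7 idx=1 pred=N actual=T -> ctr[1]=2
Ev 7: PC=0 idx=0 pred=N actual=N -> ctr[0]=0
Ev 8: PC=0 idx=0 pred=N actual=N -> ctr[0]=0
Ev 9: PC=0 idx=0 pred=N actual=N -> ctr[0]=0
Ev 10: PC=0 idx=0 pred=N actual=N -> ctr[0]=0
Ev 11: PC=0 idx=0 pred=N actual=T -> ctr[0]=1
Ev 12: PC=7 idx=1 pred=T actual=N -> ctr[1]=1
Ev 13: PC=0 idx=0 pred=N actual=T -> ctr[0]=2

Answer: 2 1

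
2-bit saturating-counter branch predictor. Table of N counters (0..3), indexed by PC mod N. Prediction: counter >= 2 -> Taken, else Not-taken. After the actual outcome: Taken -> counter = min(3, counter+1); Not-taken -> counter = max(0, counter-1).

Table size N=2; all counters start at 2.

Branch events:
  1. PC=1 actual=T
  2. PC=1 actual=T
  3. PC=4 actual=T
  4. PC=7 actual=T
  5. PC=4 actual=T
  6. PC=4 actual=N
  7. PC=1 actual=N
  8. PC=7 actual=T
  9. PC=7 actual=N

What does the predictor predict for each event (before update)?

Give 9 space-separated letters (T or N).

Answer: T T T T T T T T T

Derivation:
Ev 1: PC=1 idx=1 pred=T actual=T -> ctr[1]=3
Ev 2: PC=1 idx=1 pred=T actual=T -> ctr[1]=3
Ev 3: PC=4 idx=0 pred=T actual=T -> ctr[0]=3
Ev 4: PC=7 idx=1 pred=T actual=T -> ctr[1]=3
Ev 5: PC=4 idx=0 pred=T actual=T -> ctr[0]=3
Ev 6: PC=4 idx=0 pred=T actual=N -> ctr[0]=2
Ev 7: PC=1 idx=1 pred=T actual=N -> ctr[1]=2
Ev 8: PC=7 idx=1 pred=T actual=T -> ctr[1]=3
Ev 9: PC=7 idx=1 pred=T actual=N -> ctr[1]=2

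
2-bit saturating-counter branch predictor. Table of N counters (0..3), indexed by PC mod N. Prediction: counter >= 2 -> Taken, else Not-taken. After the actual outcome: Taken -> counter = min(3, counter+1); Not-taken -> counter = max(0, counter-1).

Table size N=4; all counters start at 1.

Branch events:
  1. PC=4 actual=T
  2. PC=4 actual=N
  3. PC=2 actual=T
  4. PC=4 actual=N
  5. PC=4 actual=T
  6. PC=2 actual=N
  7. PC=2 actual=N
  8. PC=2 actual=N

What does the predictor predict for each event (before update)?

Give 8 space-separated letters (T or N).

Ev 1: PC=4 idx=0 pred=N actual=T -> ctr[0]=2
Ev 2: PC=4 idx=0 pred=T actual=N -> ctr[0]=1
Ev 3: PC=2 idx=2 pred=N actual=T -> ctr[2]=2
Ev 4: PC=4 idx=0 pred=N actual=N -> ctr[0]=0
Ev 5: PC=4 idx=0 pred=N actual=T -> ctr[0]=1
Ev 6: PC=2 idx=2 pred=T actual=N -> ctr[2]=1
Ev 7: PC=2 idx=2 pred=N actual=N -> ctr[2]=0
Ev 8: PC=2 idx=2 pred=N actual=N -> ctr[2]=0

Answer: N T N N N T N N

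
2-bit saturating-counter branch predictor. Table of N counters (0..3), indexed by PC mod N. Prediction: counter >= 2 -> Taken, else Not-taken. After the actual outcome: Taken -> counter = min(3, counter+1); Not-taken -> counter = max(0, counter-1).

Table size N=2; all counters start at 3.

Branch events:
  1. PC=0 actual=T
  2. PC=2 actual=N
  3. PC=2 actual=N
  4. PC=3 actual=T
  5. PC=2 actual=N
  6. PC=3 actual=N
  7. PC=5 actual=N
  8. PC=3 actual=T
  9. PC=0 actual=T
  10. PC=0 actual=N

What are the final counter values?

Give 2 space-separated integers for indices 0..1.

Answer: 0 2

Derivation:
Ev 1: PC=0 idx=0 pred=T actual=T -> ctr[0]=3
Ev 2: PC=2 idx=0 pred=T actual=N -> ctr[0]=2
Ev 3: PC=2 idx=0 pred=T actual=N -> ctr[0]=1
Ev 4: PC=3 idx=1 pred=T actual=T -> ctr[1]=3
Ev 5: PC=2 idx=0 pred=N actual=N -> ctr[0]=0
Ev 6: PC=3 idx=1 pred=T actual=N -> ctr[1]=2
Ev 7: PC=5 idx=1 pred=T actual=N -> ctr[1]=1
Ev 8: PC=3 idx=1 pred=N actual=T -> ctr[1]=2
Ev 9: PC=0 idx=0 pred=N actual=T -> ctr[0]=1
Ev 10: PC=0 idx=0 pred=N actual=N -> ctr[0]=0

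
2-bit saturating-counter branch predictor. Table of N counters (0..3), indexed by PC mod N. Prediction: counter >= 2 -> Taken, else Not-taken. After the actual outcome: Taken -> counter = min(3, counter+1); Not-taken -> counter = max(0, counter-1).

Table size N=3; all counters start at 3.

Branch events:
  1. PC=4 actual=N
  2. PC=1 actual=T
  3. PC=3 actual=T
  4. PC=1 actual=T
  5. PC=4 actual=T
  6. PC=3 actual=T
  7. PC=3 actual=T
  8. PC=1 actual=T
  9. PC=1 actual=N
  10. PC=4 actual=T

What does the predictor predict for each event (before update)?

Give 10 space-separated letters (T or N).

Answer: T T T T T T T T T T

Derivation:
Ev 1: PC=4 idx=1 pred=T actual=N -> ctr[1]=2
Ev 2: PC=1 idx=1 pred=T actual=T -> ctr[1]=3
Ev 3: PC=3 idx=0 pred=T actual=T -> ctr[0]=3
Ev 4: PC=1 idx=1 pred=T actual=T -> ctr[1]=3
Ev 5: PC=4 idx=1 pred=T actual=T -> ctr[1]=3
Ev 6: PC=3 idx=0 pred=T actual=T -> ctr[0]=3
Ev 7: PC=3 idx=0 pred=T actual=T -> ctr[0]=3
Ev 8: PC=1 idx=1 pred=T actual=T -> ctr[1]=3
Ev 9: PC=1 idx=1 pred=T actual=N -> ctr[1]=2
Ev 10: PC=4 idx=1 pred=T actual=T -> ctr[1]=3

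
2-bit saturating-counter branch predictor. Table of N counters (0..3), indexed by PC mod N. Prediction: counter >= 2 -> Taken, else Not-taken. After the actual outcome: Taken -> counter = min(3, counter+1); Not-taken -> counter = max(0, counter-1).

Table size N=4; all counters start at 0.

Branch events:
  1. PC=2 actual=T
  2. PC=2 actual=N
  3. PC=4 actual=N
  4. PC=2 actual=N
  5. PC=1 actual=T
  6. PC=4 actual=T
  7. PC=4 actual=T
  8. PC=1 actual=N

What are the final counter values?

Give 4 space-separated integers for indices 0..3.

Answer: 2 0 0 0

Derivation:
Ev 1: PC=2 idx=2 pred=N actual=T -> ctr[2]=1
Ev 2: PC=2 idx=2 pred=N actual=N -> ctr[2]=0
Ev 3: PC=4 idx=0 pred=N actual=N -> ctr[0]=0
Ev 4: PC=2 idx=2 pred=N actual=N -> ctr[2]=0
Ev 5: PC=1 idx=1 pred=N actual=T -> ctr[1]=1
Ev 6: PC=4 idx=0 pred=N actual=T -> ctr[0]=1
Ev 7: PC=4 idx=0 pred=N actual=T -> ctr[0]=2
Ev 8: PC=1 idx=1 pred=N actual=N -> ctr[1]=0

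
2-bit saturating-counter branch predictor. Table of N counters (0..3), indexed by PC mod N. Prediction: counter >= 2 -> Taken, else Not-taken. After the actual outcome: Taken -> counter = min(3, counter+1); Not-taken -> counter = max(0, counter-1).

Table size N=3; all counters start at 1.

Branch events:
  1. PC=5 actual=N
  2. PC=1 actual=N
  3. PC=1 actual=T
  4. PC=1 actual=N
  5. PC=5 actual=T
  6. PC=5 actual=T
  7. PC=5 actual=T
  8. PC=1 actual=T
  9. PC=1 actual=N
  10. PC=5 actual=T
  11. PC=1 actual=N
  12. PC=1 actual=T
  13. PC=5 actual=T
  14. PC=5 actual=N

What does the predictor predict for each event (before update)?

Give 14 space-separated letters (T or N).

Answer: N N N N N N T N N T N N T T

Derivation:
Ev 1: PC=5 idx=2 pred=N actual=N -> ctr[2]=0
Ev 2: PC=1 idx=1 pred=N actual=N -> ctr[1]=0
Ev 3: PC=1 idx=1 pred=N actual=T -> ctr[1]=1
Ev 4: PC=1 idx=1 pred=N actual=N -> ctr[1]=0
Ev 5: PC=5 idx=2 pred=N actual=T -> ctr[2]=1
Ev 6: PC=5 idx=2 pred=N actual=T -> ctr[2]=2
Ev 7: PC=5 idx=2 pred=T actual=T -> ctr[2]=3
Ev 8: PC=1 idx=1 pred=N actual=T -> ctr[1]=1
Ev 9: PC=1 idx=1 pred=N actual=N -> ctr[1]=0
Ev 10: PC=5 idx=2 pred=T actual=T -> ctr[2]=3
Ev 11: PC=1 idx=1 pred=N actual=N -> ctr[1]=0
Ev 12: PC=1 idx=1 pred=N actual=T -> ctr[1]=1
Ev 13: PC=5 idx=2 pred=T actual=T -> ctr[2]=3
Ev 14: PC=5 idx=2 pred=T actual=N -> ctr[2]=2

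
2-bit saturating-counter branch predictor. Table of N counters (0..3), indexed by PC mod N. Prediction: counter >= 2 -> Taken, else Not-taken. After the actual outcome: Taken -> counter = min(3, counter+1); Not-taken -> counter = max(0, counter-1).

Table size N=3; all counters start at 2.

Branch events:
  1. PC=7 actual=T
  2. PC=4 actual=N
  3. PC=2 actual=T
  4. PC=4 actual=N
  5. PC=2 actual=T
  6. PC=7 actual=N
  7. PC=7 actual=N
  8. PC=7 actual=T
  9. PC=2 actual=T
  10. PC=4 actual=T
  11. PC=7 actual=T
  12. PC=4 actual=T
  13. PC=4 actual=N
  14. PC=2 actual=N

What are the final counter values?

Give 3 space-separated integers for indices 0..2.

Ev 1: PC=7 idx=1 pred=T actual=T -> ctr[1]=3
Ev 2: PC=4 idx=1 pred=T actual=N -> ctr[1]=2
Ev 3: PC=2 idx=2 pred=T actual=T -> ctr[2]=3
Ev 4: PC=4 idx=1 pred=T actual=N -> ctr[1]=1
Ev 5: PC=2 idx=2 pred=T actual=T -> ctr[2]=3
Ev 6: PC=7 idx=1 pred=N actual=N -> ctr[1]=0
Ev 7: PC=7 idx=1 pred=N actual=N -> ctr[1]=0
Ev 8: PC=7 idx=1 pred=N actual=T -> ctr[1]=1
Ev 9: PC=2 idx=2 pred=T actual=T -> ctr[2]=3
Ev 10: PC=4 idx=1 pred=N actual=T -> ctr[1]=2
Ev 11: PC=7 idx=1 pred=T actual=T -> ctr[1]=3
Ev 12: PC=4 idx=1 pred=T actual=T -> ctr[1]=3
Ev 13: PC=4 idx=1 pred=T actual=N -> ctr[1]=2
Ev 14: PC=2 idx=2 pred=T actual=N -> ctr[2]=2

Answer: 2 2 2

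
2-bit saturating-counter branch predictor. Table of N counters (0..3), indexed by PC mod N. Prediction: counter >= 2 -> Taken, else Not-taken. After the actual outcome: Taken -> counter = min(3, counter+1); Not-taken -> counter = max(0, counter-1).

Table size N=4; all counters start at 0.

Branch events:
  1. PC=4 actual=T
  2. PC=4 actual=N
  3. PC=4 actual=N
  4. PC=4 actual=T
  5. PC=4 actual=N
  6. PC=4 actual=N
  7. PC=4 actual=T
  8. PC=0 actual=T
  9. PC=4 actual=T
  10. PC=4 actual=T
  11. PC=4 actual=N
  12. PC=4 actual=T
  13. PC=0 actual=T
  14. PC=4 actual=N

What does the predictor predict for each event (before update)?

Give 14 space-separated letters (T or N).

Ev 1: PC=4 idx=0 pred=N actual=T -> ctr[0]=1
Ev 2: PC=4 idx=0 pred=N actual=N -> ctr[0]=0
Ev 3: PC=4 idx=0 pred=N actual=N -> ctr[0]=0
Ev 4: PC=4 idx=0 pred=N actual=T -> ctr[0]=1
Ev 5: PC=4 idx=0 pred=N actual=N -> ctr[0]=0
Ev 6: PC=4 idx=0 pred=N actual=N -> ctr[0]=0
Ev 7: PC=4 idx=0 pred=N actual=T -> ctr[0]=1
Ev 8: PC=0 idx=0 pred=N actual=T -> ctr[0]=2
Ev 9: PC=4 idx=0 pred=T actual=T -> ctr[0]=3
Ev 10: PC=4 idx=0 pred=T actual=T -> ctr[0]=3
Ev 11: PC=4 idx=0 pred=T actual=N -> ctr[0]=2
Ev 12: PC=4 idx=0 pred=T actual=T -> ctr[0]=3
Ev 13: PC=0 idx=0 pred=T actual=T -> ctr[0]=3
Ev 14: PC=4 idx=0 pred=T actual=N -> ctr[0]=2

Answer: N N N N N N N N T T T T T T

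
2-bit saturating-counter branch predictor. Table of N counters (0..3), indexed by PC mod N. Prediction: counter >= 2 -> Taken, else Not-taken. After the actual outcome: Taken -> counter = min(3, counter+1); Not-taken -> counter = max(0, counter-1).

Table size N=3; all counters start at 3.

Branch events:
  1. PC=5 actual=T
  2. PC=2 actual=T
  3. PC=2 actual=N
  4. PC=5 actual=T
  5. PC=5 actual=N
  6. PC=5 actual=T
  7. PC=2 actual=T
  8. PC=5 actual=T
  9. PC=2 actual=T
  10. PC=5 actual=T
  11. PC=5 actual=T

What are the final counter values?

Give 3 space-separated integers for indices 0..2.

Answer: 3 3 3

Derivation:
Ev 1: PC=5 idx=2 pred=T actual=T -> ctr[2]=3
Ev 2: PC=2 idx=2 pred=T actual=T -> ctr[2]=3
Ev 3: PC=2 idx=2 pred=T actual=N -> ctr[2]=2
Ev 4: PC=5 idx=2 pred=T actual=T -> ctr[2]=3
Ev 5: PC=5 idx=2 pred=T actual=N -> ctr[2]=2
Ev 6: PC=5 idx=2 pred=T actual=T -> ctr[2]=3
Ev 7: PC=2 idx=2 pred=T actual=T -> ctr[2]=3
Ev 8: PC=5 idx=2 pred=T actual=T -> ctr[2]=3
Ev 9: PC=2 idx=2 pred=T actual=T -> ctr[2]=3
Ev 10: PC=5 idx=2 pred=T actual=T -> ctr[2]=3
Ev 11: PC=5 idx=2 pred=T actual=T -> ctr[2]=3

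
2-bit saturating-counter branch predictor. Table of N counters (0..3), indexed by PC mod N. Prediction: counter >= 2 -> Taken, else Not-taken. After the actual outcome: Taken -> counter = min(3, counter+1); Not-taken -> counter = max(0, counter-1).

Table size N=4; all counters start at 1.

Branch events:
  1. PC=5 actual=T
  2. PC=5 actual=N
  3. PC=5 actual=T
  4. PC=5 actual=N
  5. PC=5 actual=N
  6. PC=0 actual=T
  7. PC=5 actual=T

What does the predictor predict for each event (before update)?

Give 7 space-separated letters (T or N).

Answer: N T N T N N N

Derivation:
Ev 1: PC=5 idx=1 pred=N actual=T -> ctr[1]=2
Ev 2: PC=5 idx=1 pred=T actual=N -> ctr[1]=1
Ev 3: PC=5 idx=1 pred=N actual=T -> ctr[1]=2
Ev 4: PC=5 idx=1 pred=T actual=N -> ctr[1]=1
Ev 5: PC=5 idx=1 pred=N actual=N -> ctr[1]=0
Ev 6: PC=0 idx=0 pred=N actual=T -> ctr[0]=2
Ev 7: PC=5 idx=1 pred=N actual=T -> ctr[1]=1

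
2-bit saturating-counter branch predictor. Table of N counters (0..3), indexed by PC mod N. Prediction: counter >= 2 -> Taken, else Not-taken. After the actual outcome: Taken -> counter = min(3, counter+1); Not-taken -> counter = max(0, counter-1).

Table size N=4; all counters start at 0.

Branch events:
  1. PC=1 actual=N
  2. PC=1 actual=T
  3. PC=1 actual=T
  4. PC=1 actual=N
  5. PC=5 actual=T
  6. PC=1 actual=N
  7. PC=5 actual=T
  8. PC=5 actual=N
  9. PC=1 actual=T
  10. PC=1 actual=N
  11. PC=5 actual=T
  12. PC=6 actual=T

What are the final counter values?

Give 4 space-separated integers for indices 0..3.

Answer: 0 2 1 0

Derivation:
Ev 1: PC=1 idx=1 pred=N actual=N -> ctr[1]=0
Ev 2: PC=1 idx=1 pred=N actual=T -> ctr[1]=1
Ev 3: PC=1 idx=1 pred=N actual=T -> ctr[1]=2
Ev 4: PC=1 idx=1 pred=T actual=N -> ctr[1]=1
Ev 5: PC=5 idx=1 pred=N actual=T -> ctr[1]=2
Ev 6: PC=1 idx=1 pred=T actual=N -> ctr[1]=1
Ev 7: PC=5 idx=1 pred=N actual=T -> ctr[1]=2
Ev 8: PC=5 idx=1 pred=T actual=N -> ctr[1]=1
Ev 9: PC=1 idx=1 pred=N actual=T -> ctr[1]=2
Ev 10: PC=1 idx=1 pred=T actual=N -> ctr[1]=1
Ev 11: PC=5 idx=1 pred=N actual=T -> ctr[1]=2
Ev 12: PC=6 idx=2 pred=N actual=T -> ctr[2]=1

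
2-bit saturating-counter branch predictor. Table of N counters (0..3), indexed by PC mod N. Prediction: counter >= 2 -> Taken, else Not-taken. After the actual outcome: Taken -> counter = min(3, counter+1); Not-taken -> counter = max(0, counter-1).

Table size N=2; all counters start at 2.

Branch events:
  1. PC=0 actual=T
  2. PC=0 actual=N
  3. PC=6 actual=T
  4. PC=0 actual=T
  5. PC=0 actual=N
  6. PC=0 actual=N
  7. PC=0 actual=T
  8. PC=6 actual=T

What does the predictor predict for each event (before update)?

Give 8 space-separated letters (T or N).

Ev 1: PC=0 idx=0 pred=T actual=T -> ctr[0]=3
Ev 2: PC=0 idx=0 pred=T actual=N -> ctr[0]=2
Ev 3: PC=6 idx=0 pred=T actual=T -> ctr[0]=3
Ev 4: PC=0 idx=0 pred=T actual=T -> ctr[0]=3
Ev 5: PC=0 idx=0 pred=T actual=N -> ctr[0]=2
Ev 6: PC=0 idx=0 pred=T actual=N -> ctr[0]=1
Ev 7: PC=0 idx=0 pred=N actual=T -> ctr[0]=2
Ev 8: PC=6 idx=0 pred=T actual=T -> ctr[0]=3

Answer: T T T T T T N T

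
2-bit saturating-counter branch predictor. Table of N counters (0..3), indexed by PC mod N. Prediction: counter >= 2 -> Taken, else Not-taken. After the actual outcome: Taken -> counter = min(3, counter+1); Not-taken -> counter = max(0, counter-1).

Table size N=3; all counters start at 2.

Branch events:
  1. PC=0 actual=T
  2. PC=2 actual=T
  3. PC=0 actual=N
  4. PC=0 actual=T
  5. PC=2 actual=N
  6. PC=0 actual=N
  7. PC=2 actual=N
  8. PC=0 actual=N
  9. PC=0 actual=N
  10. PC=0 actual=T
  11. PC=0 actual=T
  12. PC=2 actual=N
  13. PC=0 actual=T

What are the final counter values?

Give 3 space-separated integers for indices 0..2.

Answer: 3 2 0

Derivation:
Ev 1: PC=0 idx=0 pred=T actual=T -> ctr[0]=3
Ev 2: PC=2 idx=2 pred=T actual=T -> ctr[2]=3
Ev 3: PC=0 idx=0 pred=T actual=N -> ctr[0]=2
Ev 4: PC=0 idx=0 pred=T actual=T -> ctr[0]=3
Ev 5: PC=2 idx=2 pred=T actual=N -> ctr[2]=2
Ev 6: PC=0 idx=0 pred=T actual=N -> ctr[0]=2
Ev 7: PC=2 idx=2 pred=T actual=N -> ctr[2]=1
Ev 8: PC=0 idx=0 pred=T actual=N -> ctr[0]=1
Ev 9: PC=0 idx=0 pred=N actual=N -> ctr[0]=0
Ev 10: PC=0 idx=0 pred=N actual=T -> ctr[0]=1
Ev 11: PC=0 idx=0 pred=N actual=T -> ctr[0]=2
Ev 12: PC=2 idx=2 pred=N actual=N -> ctr[2]=0
Ev 13: PC=0 idx=0 pred=T actual=T -> ctr[0]=3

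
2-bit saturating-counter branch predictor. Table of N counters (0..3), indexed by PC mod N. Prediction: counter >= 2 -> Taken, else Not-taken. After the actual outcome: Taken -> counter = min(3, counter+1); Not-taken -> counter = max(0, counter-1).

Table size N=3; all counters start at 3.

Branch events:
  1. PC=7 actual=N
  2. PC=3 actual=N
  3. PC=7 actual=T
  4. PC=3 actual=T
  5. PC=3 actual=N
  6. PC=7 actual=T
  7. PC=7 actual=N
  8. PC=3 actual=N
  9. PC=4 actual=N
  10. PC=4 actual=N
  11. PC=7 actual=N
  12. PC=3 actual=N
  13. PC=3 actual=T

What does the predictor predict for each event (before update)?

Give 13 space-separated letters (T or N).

Answer: T T T T T T T T T N N N N

Derivation:
Ev 1: PC=7 idx=1 pred=T actual=N -> ctr[1]=2
Ev 2: PC=3 idx=0 pred=T actual=N -> ctr[0]=2
Ev 3: PC=7 idx=1 pred=T actual=T -> ctr[1]=3
Ev 4: PC=3 idx=0 pred=T actual=T -> ctr[0]=3
Ev 5: PC=3 idx=0 pred=T actual=N -> ctr[0]=2
Ev 6: PC=7 idx=1 pred=T actual=T -> ctr[1]=3
Ev 7: PC=7 idx=1 pred=T actual=N -> ctr[1]=2
Ev 8: PC=3 idx=0 pred=T actual=N -> ctr[0]=1
Ev 9: PC=4 idx=1 pred=T actual=N -> ctr[1]=1
Ev 10: PC=4 idx=1 pred=N actual=N -> ctr[1]=0
Ev 11: PC=7 idx=1 pred=N actual=N -> ctr[1]=0
Ev 12: PC=3 idx=0 pred=N actual=N -> ctr[0]=0
Ev 13: PC=3 idx=0 pred=N actual=T -> ctr[0]=1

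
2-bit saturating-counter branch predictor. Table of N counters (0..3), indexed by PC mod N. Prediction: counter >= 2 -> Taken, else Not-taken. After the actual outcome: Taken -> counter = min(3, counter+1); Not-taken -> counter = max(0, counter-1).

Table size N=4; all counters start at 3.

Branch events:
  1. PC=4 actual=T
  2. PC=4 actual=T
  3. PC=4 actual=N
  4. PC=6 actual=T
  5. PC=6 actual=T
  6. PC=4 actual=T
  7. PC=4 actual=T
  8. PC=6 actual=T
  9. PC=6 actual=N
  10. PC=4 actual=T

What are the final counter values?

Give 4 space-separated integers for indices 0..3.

Ev 1: PC=4 idx=0 pred=T actual=T -> ctr[0]=3
Ev 2: PC=4 idx=0 pred=T actual=T -> ctr[0]=3
Ev 3: PC=4 idx=0 pred=T actual=N -> ctr[0]=2
Ev 4: PC=6 idx=2 pred=T actual=T -> ctr[2]=3
Ev 5: PC=6 idx=2 pred=T actual=T -> ctr[2]=3
Ev 6: PC=4 idx=0 pred=T actual=T -> ctr[0]=3
Ev 7: PC=4 idx=0 pred=T actual=T -> ctr[0]=3
Ev 8: PC=6 idx=2 pred=T actual=T -> ctr[2]=3
Ev 9: PC=6 idx=2 pred=T actual=N -> ctr[2]=2
Ev 10: PC=4 idx=0 pred=T actual=T -> ctr[0]=3

Answer: 3 3 2 3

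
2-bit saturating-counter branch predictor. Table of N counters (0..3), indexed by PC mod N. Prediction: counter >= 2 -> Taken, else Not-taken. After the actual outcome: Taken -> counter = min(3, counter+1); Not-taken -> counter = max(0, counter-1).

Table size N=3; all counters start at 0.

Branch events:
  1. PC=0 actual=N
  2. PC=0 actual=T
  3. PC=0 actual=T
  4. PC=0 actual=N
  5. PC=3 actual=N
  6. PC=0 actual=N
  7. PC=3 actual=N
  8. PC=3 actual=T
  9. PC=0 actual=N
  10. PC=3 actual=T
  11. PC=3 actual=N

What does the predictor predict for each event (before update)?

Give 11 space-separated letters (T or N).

Answer: N N N T N N N N N N N

Derivation:
Ev 1: PC=0 idx=0 pred=N actual=N -> ctr[0]=0
Ev 2: PC=0 idx=0 pred=N actual=T -> ctr[0]=1
Ev 3: PC=0 idx=0 pred=N actual=T -> ctr[0]=2
Ev 4: PC=0 idx=0 pred=T actual=N -> ctr[0]=1
Ev 5: PC=3 idx=0 pred=N actual=N -> ctr[0]=0
Ev 6: PC=0 idx=0 pred=N actual=N -> ctr[0]=0
Ev 7: PC=3 idx=0 pred=N actual=N -> ctr[0]=0
Ev 8: PC=3 idx=0 pred=N actual=T -> ctr[0]=1
Ev 9: PC=0 idx=0 pred=N actual=N -> ctr[0]=0
Ev 10: PC=3 idx=0 pred=N actual=T -> ctr[0]=1
Ev 11: PC=3 idx=0 pred=N actual=N -> ctr[0]=0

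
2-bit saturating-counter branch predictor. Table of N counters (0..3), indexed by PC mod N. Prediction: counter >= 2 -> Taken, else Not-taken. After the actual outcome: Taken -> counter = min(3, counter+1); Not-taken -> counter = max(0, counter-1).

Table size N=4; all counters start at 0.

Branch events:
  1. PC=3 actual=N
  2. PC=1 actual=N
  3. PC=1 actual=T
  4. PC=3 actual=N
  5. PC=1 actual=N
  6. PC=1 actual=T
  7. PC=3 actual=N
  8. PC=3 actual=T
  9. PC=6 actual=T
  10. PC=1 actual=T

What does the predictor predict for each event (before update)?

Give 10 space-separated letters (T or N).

Answer: N N N N N N N N N N

Derivation:
Ev 1: PC=3 idx=3 pred=N actual=N -> ctr[3]=0
Ev 2: PC=1 idx=1 pred=N actual=N -> ctr[1]=0
Ev 3: PC=1 idx=1 pred=N actual=T -> ctr[1]=1
Ev 4: PC=3 idx=3 pred=N actual=N -> ctr[3]=0
Ev 5: PC=1 idx=1 pred=N actual=N -> ctr[1]=0
Ev 6: PC=1 idx=1 pred=N actual=T -> ctr[1]=1
Ev 7: PC=3 idx=3 pred=N actual=N -> ctr[3]=0
Ev 8: PC=3 idx=3 pred=N actual=T -> ctr[3]=1
Ev 9: PC=6 idx=2 pred=N actual=T -> ctr[2]=1
Ev 10: PC=1 idx=1 pred=N actual=T -> ctr[1]=2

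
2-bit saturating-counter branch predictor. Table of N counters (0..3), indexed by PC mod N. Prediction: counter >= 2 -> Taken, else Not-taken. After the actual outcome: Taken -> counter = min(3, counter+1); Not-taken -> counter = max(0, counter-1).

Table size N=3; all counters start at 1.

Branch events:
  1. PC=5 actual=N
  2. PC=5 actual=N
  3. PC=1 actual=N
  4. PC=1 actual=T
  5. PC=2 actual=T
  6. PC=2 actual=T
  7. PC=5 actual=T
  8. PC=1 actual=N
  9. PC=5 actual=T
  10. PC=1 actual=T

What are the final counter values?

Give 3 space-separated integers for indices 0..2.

Ev 1: PC=5 idx=2 pred=N actual=N -> ctr[2]=0
Ev 2: PC=5 idx=2 pred=N actual=N -> ctr[2]=0
Ev 3: PC=1 idx=1 pred=N actual=N -> ctr[1]=0
Ev 4: PC=1 idx=1 pred=N actual=T -> ctr[1]=1
Ev 5: PC=2 idx=2 pred=N actual=T -> ctr[2]=1
Ev 6: PC=2 idx=2 pred=N actual=T -> ctr[2]=2
Ev 7: PC=5 idx=2 pred=T actual=T -> ctr[2]=3
Ev 8: PC=1 idx=1 pred=N actual=N -> ctr[1]=0
Ev 9: PC=5 idx=2 pred=T actual=T -> ctr[2]=3
Ev 10: PC=1 idx=1 pred=N actual=T -> ctr[1]=1

Answer: 1 1 3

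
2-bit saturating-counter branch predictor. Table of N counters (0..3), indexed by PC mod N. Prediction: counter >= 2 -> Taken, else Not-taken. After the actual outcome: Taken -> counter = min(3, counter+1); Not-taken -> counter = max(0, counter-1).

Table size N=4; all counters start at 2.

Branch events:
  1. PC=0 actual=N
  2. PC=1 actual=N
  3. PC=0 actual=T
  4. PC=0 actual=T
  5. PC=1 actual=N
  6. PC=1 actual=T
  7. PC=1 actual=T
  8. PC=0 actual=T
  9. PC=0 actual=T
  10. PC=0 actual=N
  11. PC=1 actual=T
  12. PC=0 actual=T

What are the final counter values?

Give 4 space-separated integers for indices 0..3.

Answer: 3 3 2 2

Derivation:
Ev 1: PC=0 idx=0 pred=T actual=N -> ctr[0]=1
Ev 2: PC=1 idx=1 pred=T actual=N -> ctr[1]=1
Ev 3: PC=0 idx=0 pred=N actual=T -> ctr[0]=2
Ev 4: PC=0 idx=0 pred=T actual=T -> ctr[0]=3
Ev 5: PC=1 idx=1 pred=N actual=N -> ctr[1]=0
Ev 6: PC=1 idx=1 pred=N actual=T -> ctr[1]=1
Ev 7: PC=1 idx=1 pred=N actual=T -> ctr[1]=2
Ev 8: PC=0 idx=0 pred=T actual=T -> ctr[0]=3
Ev 9: PC=0 idx=0 pred=T actual=T -> ctr[0]=3
Ev 10: PC=0 idx=0 pred=T actual=N -> ctr[0]=2
Ev 11: PC=1 idx=1 pred=T actual=T -> ctr[1]=3
Ev 12: PC=0 idx=0 pred=T actual=T -> ctr[0]=3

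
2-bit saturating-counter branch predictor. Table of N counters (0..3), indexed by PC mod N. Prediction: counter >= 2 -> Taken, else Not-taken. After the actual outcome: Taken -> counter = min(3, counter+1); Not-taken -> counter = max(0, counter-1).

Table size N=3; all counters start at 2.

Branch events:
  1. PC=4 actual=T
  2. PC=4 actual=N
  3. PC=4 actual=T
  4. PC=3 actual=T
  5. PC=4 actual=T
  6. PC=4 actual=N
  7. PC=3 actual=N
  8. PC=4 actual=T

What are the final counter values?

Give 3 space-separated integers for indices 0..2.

Ev 1: PC=4 idx=1 pred=T actual=T -> ctr[1]=3
Ev 2: PC=4 idx=1 pred=T actual=N -> ctr[1]=2
Ev 3: PC=4 idx=1 pred=T actual=T -> ctr[1]=3
Ev 4: PC=3 idx=0 pred=T actual=T -> ctr[0]=3
Ev 5: PC=4 idx=1 pred=T actual=T -> ctr[1]=3
Ev 6: PC=4 idx=1 pred=T actual=N -> ctr[1]=2
Ev 7: PC=3 idx=0 pred=T actual=N -> ctr[0]=2
Ev 8: PC=4 idx=1 pred=T actual=T -> ctr[1]=3

Answer: 2 3 2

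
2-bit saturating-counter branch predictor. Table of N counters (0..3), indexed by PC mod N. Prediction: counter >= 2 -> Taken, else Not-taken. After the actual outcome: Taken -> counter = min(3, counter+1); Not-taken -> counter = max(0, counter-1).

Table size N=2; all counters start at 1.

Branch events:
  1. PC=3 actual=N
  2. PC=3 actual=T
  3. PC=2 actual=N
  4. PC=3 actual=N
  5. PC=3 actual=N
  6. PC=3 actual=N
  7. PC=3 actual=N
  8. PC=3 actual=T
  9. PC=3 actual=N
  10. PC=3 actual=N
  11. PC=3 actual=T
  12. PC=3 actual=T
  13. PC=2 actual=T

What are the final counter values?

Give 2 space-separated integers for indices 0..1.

Answer: 1 2

Derivation:
Ev 1: PC=3 idx=1 pred=N actual=N -> ctr[1]=0
Ev 2: PC=3 idx=1 pred=N actual=T -> ctr[1]=1
Ev 3: PC=2 idx=0 pred=N actual=N -> ctr[0]=0
Ev 4: PC=3 idx=1 pred=N actual=N -> ctr[1]=0
Ev 5: PC=3 idx=1 pred=N actual=N -> ctr[1]=0
Ev 6: PC=3 idx=1 pred=N actual=N -> ctr[1]=0
Ev 7: PC=3 idx=1 pred=N actual=N -> ctr[1]=0
Ev 8: PC=3 idx=1 pred=N actual=T -> ctr[1]=1
Ev 9: PC=3 idx=1 pred=N actual=N -> ctr[1]=0
Ev 10: PC=3 idx=1 pred=N actual=N -> ctr[1]=0
Ev 11: PC=3 idx=1 pred=N actual=T -> ctr[1]=1
Ev 12: PC=3 idx=1 pred=N actual=T -> ctr[1]=2
Ev 13: PC=2 idx=0 pred=N actual=T -> ctr[0]=1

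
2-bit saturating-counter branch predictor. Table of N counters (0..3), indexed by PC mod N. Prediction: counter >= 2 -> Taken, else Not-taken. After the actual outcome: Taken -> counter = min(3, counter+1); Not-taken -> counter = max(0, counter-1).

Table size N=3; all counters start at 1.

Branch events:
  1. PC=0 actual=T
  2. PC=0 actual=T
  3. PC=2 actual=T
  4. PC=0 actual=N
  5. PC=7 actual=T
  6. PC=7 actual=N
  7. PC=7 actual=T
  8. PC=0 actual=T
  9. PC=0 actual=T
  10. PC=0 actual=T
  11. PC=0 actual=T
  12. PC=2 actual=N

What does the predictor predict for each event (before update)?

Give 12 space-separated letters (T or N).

Ev 1: PC=0 idx=0 pred=N actual=T -> ctr[0]=2
Ev 2: PC=0 idx=0 pred=T actual=T -> ctr[0]=3
Ev 3: PC=2 idx=2 pred=N actual=T -> ctr[2]=2
Ev 4: PC=0 idx=0 pred=T actual=N -> ctr[0]=2
Ev 5: PC=7 idx=1 pred=N actual=T -> ctr[1]=2
Ev 6: PC=7 idx=1 pred=T actual=N -> ctr[1]=1
Ev 7: PC=7 idx=1 pred=N actual=T -> ctr[1]=2
Ev 8: PC=0 idx=0 pred=T actual=T -> ctr[0]=3
Ev 9: PC=0 idx=0 pred=T actual=T -> ctr[0]=3
Ev 10: PC=0 idx=0 pred=T actual=T -> ctr[0]=3
Ev 11: PC=0 idx=0 pred=T actual=T -> ctr[0]=3
Ev 12: PC=2 idx=2 pred=T actual=N -> ctr[2]=1

Answer: N T N T N T N T T T T T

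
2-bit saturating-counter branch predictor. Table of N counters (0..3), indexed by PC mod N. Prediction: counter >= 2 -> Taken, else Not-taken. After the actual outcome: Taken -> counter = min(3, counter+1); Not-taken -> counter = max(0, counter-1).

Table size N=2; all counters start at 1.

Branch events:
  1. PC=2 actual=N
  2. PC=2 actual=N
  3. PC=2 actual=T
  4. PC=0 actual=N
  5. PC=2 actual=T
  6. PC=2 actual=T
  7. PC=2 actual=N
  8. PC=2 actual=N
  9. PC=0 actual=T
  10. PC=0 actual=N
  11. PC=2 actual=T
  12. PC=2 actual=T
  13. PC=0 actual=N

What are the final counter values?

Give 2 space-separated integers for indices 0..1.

Answer: 1 1

Derivation:
Ev 1: PC=2 idx=0 pred=N actual=N -> ctr[0]=0
Ev 2: PC=2 idx=0 pred=N actual=N -> ctr[0]=0
Ev 3: PC=2 idx=0 pred=N actual=T -> ctr[0]=1
Ev 4: PC=0 idx=0 pred=N actual=N -> ctr[0]=0
Ev 5: PC=2 idx=0 pred=N actual=T -> ctr[0]=1
Ev 6: PC=2 idx=0 pred=N actual=T -> ctr[0]=2
Ev 7: PC=2 idx=0 pred=T actual=N -> ctr[0]=1
Ev 8: PC=2 idx=0 pred=N actual=N -> ctr[0]=0
Ev 9: PC=0 idx=0 pred=N actual=T -> ctr[0]=1
Ev 10: PC=0 idx=0 pred=N actual=N -> ctr[0]=0
Ev 11: PC=2 idx=0 pred=N actual=T -> ctr[0]=1
Ev 12: PC=2 idx=0 pred=N actual=T -> ctr[0]=2
Ev 13: PC=0 idx=0 pred=T actual=N -> ctr[0]=1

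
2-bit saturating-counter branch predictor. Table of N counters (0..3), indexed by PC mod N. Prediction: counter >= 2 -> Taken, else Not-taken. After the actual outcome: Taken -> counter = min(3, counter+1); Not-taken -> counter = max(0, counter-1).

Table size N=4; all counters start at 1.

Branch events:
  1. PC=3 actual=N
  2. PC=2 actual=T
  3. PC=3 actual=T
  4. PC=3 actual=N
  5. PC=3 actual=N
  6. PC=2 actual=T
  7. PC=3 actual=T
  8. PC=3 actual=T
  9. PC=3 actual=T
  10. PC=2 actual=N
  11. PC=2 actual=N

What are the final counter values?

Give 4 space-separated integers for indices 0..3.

Answer: 1 1 1 3

Derivation:
Ev 1: PC=3 idx=3 pred=N actual=N -> ctr[3]=0
Ev 2: PC=2 idx=2 pred=N actual=T -> ctr[2]=2
Ev 3: PC=3 idx=3 pred=N actual=T -> ctr[3]=1
Ev 4: PC=3 idx=3 pred=N actual=N -> ctr[3]=0
Ev 5: PC=3 idx=3 pred=N actual=N -> ctr[3]=0
Ev 6: PC=2 idx=2 pred=T actual=T -> ctr[2]=3
Ev 7: PC=3 idx=3 pred=N actual=T -> ctr[3]=1
Ev 8: PC=3 idx=3 pred=N actual=T -> ctr[3]=2
Ev 9: PC=3 idx=3 pred=T actual=T -> ctr[3]=3
Ev 10: PC=2 idx=2 pred=T actual=N -> ctr[2]=2
Ev 11: PC=2 idx=2 pred=T actual=N -> ctr[2]=1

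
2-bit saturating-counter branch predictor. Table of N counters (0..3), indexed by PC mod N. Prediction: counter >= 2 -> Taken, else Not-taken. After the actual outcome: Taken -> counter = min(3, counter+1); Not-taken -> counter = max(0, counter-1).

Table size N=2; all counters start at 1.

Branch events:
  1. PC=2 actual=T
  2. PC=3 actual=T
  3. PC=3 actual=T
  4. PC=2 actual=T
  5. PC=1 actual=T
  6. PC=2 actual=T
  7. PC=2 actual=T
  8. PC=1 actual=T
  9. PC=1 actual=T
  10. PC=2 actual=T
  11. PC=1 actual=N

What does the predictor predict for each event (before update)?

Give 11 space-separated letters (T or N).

Ev 1: PC=2 idx=0 pred=N actual=T -> ctr[0]=2
Ev 2: PC=3 idx=1 pred=N actual=T -> ctr[1]=2
Ev 3: PC=3 idx=1 pred=T actual=T -> ctr[1]=3
Ev 4: PC=2 idx=0 pred=T actual=T -> ctr[0]=3
Ev 5: PC=1 idx=1 pred=T actual=T -> ctr[1]=3
Ev 6: PC=2 idx=0 pred=T actual=T -> ctr[0]=3
Ev 7: PC=2 idx=0 pred=T actual=T -> ctr[0]=3
Ev 8: PC=1 idx=1 pred=T actual=T -> ctr[1]=3
Ev 9: PC=1 idx=1 pred=T actual=T -> ctr[1]=3
Ev 10: PC=2 idx=0 pred=T actual=T -> ctr[0]=3
Ev 11: PC=1 idx=1 pred=T actual=N -> ctr[1]=2

Answer: N N T T T T T T T T T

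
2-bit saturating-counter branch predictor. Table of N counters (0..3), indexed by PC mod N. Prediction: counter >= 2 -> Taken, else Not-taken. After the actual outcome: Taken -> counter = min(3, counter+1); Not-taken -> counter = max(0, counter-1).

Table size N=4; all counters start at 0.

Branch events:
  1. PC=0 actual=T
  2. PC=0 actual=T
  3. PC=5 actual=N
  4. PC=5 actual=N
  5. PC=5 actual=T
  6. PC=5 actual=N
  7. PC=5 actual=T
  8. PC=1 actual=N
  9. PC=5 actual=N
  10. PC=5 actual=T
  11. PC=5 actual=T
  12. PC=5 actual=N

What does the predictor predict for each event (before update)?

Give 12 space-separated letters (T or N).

Ev 1: PC=0 idx=0 pred=N actual=T -> ctr[0]=1
Ev 2: PC=0 idx=0 pred=N actual=T -> ctr[0]=2
Ev 3: PC=5 idx=1 pred=N actual=N -> ctr[1]=0
Ev 4: PC=5 idx=1 pred=N actual=N -> ctr[1]=0
Ev 5: PC=5 idx=1 pred=N actual=T -> ctr[1]=1
Ev 6: PC=5 idx=1 pred=N actual=N -> ctr[1]=0
Ev 7: PC=5 idx=1 pred=N actual=T -> ctr[1]=1
Ev 8: PC=1 idx=1 pred=N actual=N -> ctr[1]=0
Ev 9: PC=5 idx=1 pred=N actual=N -> ctr[1]=0
Ev 10: PC=5 idx=1 pred=N actual=T -> ctr[1]=1
Ev 11: PC=5 idx=1 pred=N actual=T -> ctr[1]=2
Ev 12: PC=5 idx=1 pred=T actual=N -> ctr[1]=1

Answer: N N N N N N N N N N N T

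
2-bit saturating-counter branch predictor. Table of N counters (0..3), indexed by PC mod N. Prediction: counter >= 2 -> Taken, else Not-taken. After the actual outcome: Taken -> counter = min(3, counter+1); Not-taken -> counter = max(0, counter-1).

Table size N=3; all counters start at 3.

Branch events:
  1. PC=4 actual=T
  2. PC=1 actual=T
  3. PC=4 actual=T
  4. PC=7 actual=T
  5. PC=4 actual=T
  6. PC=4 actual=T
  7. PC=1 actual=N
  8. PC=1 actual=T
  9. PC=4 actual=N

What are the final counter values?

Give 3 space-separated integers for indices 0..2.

Answer: 3 2 3

Derivation:
Ev 1: PC=4 idx=1 pred=T actual=T -> ctr[1]=3
Ev 2: PC=1 idx=1 pred=T actual=T -> ctr[1]=3
Ev 3: PC=4 idx=1 pred=T actual=T -> ctr[1]=3
Ev 4: PC=7 idx=1 pred=T actual=T -> ctr[1]=3
Ev 5: PC=4 idx=1 pred=T actual=T -> ctr[1]=3
Ev 6: PC=4 idx=1 pred=T actual=T -> ctr[1]=3
Ev 7: PC=1 idx=1 pred=T actual=N -> ctr[1]=2
Ev 8: PC=1 idx=1 pred=T actual=T -> ctr[1]=3
Ev 9: PC=4 idx=1 pred=T actual=N -> ctr[1]=2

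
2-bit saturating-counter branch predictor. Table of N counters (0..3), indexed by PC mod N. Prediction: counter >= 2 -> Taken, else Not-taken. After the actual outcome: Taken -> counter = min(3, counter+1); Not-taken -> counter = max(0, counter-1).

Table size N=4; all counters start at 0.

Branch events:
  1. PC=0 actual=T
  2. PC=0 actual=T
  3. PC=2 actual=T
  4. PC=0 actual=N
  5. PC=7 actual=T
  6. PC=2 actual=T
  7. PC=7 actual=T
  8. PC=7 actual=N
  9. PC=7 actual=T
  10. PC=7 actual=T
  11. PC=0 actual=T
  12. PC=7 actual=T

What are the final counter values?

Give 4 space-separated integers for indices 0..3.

Ev 1: PC=0 idx=0 pred=N actual=T -> ctr[0]=1
Ev 2: PC=0 idx=0 pred=N actual=T -> ctr[0]=2
Ev 3: PC=2 idx=2 pred=N actual=T -> ctr[2]=1
Ev 4: PC=0 idx=0 pred=T actual=N -> ctr[0]=1
Ev 5: PC=7 idx=3 pred=N actual=T -> ctr[3]=1
Ev 6: PC=2 idx=2 pred=N actual=T -> ctr[2]=2
Ev 7: PC=7 idx=3 pred=N actual=T -> ctr[3]=2
Ev 8: PC=7 idx=3 pred=T actual=N -> ctr[3]=1
Ev 9: PC=7 idx=3 pred=N actual=T -> ctr[3]=2
Ev 10: PC=7 idx=3 pred=T actual=T -> ctr[3]=3
Ev 11: PC=0 idx=0 pred=N actual=T -> ctr[0]=2
Ev 12: PC=7 idx=3 pred=T actual=T -> ctr[3]=3

Answer: 2 0 2 3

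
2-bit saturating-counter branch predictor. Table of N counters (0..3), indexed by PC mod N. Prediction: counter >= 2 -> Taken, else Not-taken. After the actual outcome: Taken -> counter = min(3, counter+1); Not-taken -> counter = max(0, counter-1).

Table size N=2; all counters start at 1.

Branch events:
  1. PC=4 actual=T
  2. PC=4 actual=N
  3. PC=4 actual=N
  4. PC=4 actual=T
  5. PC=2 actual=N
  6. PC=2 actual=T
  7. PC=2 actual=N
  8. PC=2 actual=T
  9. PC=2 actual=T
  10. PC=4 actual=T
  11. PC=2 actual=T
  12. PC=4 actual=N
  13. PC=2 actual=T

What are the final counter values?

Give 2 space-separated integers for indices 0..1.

Answer: 3 1

Derivation:
Ev 1: PC=4 idx=0 pred=N actual=T -> ctr[0]=2
Ev 2: PC=4 idx=0 pred=T actual=N -> ctr[0]=1
Ev 3: PC=4 idx=0 pred=N actual=N -> ctr[0]=0
Ev 4: PC=4 idx=0 pred=N actual=T -> ctr[0]=1
Ev 5: PC=2 idx=0 pred=N actual=N -> ctr[0]=0
Ev 6: PC=2 idx=0 pred=N actual=T -> ctr[0]=1
Ev 7: PC=2 idx=0 pred=N actual=N -> ctr[0]=0
Ev 8: PC=2 idx=0 pred=N actual=T -> ctr[0]=1
Ev 9: PC=2 idx=0 pred=N actual=T -> ctr[0]=2
Ev 10: PC=4 idx=0 pred=T actual=T -> ctr[0]=3
Ev 11: PC=2 idx=0 pred=T actual=T -> ctr[0]=3
Ev 12: PC=4 idx=0 pred=T actual=N -> ctr[0]=2
Ev 13: PC=2 idx=0 pred=T actual=T -> ctr[0]=3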